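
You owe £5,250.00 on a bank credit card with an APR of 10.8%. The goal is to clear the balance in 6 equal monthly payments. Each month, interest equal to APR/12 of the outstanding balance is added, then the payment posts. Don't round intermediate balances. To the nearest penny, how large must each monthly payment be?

Monthly rate r = 10.8%/12 = 0.9% = 0.009.
Level-payment amortization: P = B₀·r / (1 − (1+r)^(−n)) = 5250.00·0.009 / (1 − 1.009^(−6)).
Denominator 1 − (1+r)^(−6) = 0.052339012.
P = 47.25 / 0.052339012 ≈ 902.77.

£902.77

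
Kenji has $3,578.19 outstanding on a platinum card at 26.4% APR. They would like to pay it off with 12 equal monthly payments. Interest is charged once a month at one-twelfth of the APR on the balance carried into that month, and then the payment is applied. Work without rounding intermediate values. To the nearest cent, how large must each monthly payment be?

$342.52

Monthly rate r = 26.4%/12 = 2.2% = 0.022.
Level-payment amortization: P = B₀·r / (1 − (1+r)^(−n)) = 3578.19·0.022 / (1 − 1.022^(−12)).
Denominator 1 − (1+r)^(−12) = 0.229825296.
P = 78.7202 / 0.229825296 ≈ 342.52.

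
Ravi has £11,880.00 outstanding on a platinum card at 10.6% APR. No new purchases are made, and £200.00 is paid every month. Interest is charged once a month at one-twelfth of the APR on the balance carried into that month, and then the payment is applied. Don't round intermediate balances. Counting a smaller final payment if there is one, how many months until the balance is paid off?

85 months

Monthly rate r = 10.6%/12 = 0.883333% = 0.00883333.
Recurrence: B ← B·(1+r) − £200.00.
Month 1: interest £104.94; balance after payment £11,784.94.
Month 2: interest £104.10; balance after payment £11,689.04.
Closed form: n = −ln(1 − rB₀/P)/ln(1+r) = −ln(0.4753)/ln(1.00883) ≈ 84.576, so the balance reaches zero during payment 85.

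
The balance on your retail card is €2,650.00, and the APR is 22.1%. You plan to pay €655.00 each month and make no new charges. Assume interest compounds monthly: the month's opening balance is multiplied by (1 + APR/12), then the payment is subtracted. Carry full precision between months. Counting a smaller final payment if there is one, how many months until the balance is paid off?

5 months

Monthly rate r = 22.1%/12 = 1.84167% = 0.0184167.
Recurrence: B ← B·(1+r) − €655.00.
Month 1: interest €48.80; balance after payment €2,043.80.
Month 2: interest €37.64; balance after payment €1,426.44.
Month 3: interest €26.27; balance after payment €797.71.
Month 4: interest €14.69; balance after payment €157.41.
Month 5: interest €2.90; balance after payment €0.00.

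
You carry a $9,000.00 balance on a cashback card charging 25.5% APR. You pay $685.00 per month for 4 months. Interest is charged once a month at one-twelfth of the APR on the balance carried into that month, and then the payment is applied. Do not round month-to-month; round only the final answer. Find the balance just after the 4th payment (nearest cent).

Monthly rate r = 25.5%/12 = 2.125% = 0.02125.
Each month: B ← B·(1+r) − $685.00.
Month 1: interest $191.25; balance after payment $8,506.25.
Month 2: interest $180.76; balance after payment $8,002.01.
Month 3: interest $170.04; balance after payment $7,487.05.
Month 4: interest $159.10; balance after payment $6,961.15.

$6,961.15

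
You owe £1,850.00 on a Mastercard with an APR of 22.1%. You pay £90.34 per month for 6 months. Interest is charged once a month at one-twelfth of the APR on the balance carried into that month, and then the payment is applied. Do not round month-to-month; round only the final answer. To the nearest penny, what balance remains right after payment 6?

£1,496.45

Monthly rate r = 22.1%/12 = 1.84167% = 0.0184167.
Each month: B ← B·(1+r) − £90.34.
Month 1: interest £34.07; balance after payment £1,793.73.
Month 2: interest £33.03; balance after payment £1,736.43.
Month 3: interest £31.98; balance after payment £1,678.06.
Month 4: interest £30.90; balance after payment £1,618.63.
Month 5: interest £29.81; balance after payment £1,558.10.
Month 6: interest £28.69; balance after payment £1,496.45.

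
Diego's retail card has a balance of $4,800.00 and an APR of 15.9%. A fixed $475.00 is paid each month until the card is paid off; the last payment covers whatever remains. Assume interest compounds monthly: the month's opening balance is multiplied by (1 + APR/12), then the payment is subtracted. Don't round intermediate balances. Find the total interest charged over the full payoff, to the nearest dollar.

$388

Monthly rate r = 15.9%/12 = 1.325% = 0.01325.
Payoff takes n = ⌈−ln(1 − rB₀/P)/ln(1+r)⌉ = ⌈10.921⌉ = 11 payments; the last is $437.55.
Total paid = 10·$475.00 + $437.55 = $5,187.55.
Total interest = total paid − principal = $5,187.55 − $4,800.00 = $387.55.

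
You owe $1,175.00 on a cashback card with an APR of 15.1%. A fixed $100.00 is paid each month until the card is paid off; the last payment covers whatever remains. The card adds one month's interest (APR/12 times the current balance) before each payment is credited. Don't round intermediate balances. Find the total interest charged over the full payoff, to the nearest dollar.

$105

Monthly rate r = 15.1%/12 = 1.25833% = 0.0125833.
Payoff takes n = ⌈−ln(1 − rB₀/P)/ln(1+r)⌉ = ⌈12.795⌉ = 13 payments; the last is $79.59.
Total paid = 12·$100.00 + $79.59 = $1,279.59.
Total interest = total paid − principal = $1,279.59 − $1,175.00 = $104.59.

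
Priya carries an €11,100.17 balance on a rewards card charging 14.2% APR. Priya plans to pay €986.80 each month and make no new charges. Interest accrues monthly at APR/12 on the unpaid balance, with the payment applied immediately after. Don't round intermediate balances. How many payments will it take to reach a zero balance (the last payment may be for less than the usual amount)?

13 months

Monthly rate r = 14.2%/12 = 1.18333% = 0.0118333.
Recurrence: B ← B·(1+r) − €986.80.
Month 1: interest €131.35; balance after payment €10,244.72.
Month 2: interest €121.23; balance after payment €9,379.15.
Closed form: n = −ln(1 − rB₀/P)/ln(1+r) = −ln(0.86689)/ln(1.01183) ≈ 12.142, so the balance reaches zero during payment 13.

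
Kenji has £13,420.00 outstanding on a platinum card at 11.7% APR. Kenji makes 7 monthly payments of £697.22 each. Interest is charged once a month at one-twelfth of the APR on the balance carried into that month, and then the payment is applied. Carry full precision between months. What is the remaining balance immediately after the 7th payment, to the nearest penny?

Monthly rate r = 11.7%/12 = 0.975% = 0.00975.
Each month: B ← B·(1+r) − £697.22.
Month 1: interest £130.84; balance after payment £12,853.62.
Month 2: interest £125.32; balance after payment £12,281.73.
Month 3: interest £119.75; balance after payment £11,704.25.
Month 4: interest £114.12; balance after payment £11,121.15.
Month 5: interest £108.43; balance after payment £10,532.36.
Month 6: interest £102.69; balance after payment £9,937.83.
Month 7: interest £96.89; balance after payment £9,337.51.

£9,337.51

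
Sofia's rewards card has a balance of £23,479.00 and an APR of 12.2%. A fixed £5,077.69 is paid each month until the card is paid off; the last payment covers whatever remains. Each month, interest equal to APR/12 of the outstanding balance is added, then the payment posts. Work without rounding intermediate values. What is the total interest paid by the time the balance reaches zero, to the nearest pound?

£697

Monthly rate r = 12.2%/12 = 1.01667% = 0.0101667.
Payoff takes n = ⌈−ln(1 − rB₀/P)/ln(1+r)⌉ = ⌈4.760⌉ = 5 payments; the last is £3,864.77.
Total paid = 4·£5,077.69 + £3,864.77 = £24,175.53.
Total interest = total paid − principal = £24,175.53 − £23,479.00 = £696.53.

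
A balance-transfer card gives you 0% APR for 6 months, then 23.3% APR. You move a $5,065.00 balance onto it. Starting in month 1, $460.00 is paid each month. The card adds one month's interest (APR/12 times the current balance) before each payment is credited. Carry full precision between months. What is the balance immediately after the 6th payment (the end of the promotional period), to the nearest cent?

$2,305.00

Promo months 1–6 at r₀ = 0%/12 = 0; months 7+ at r₁ = 23.3%/12 = 0.0194167.
After month 6 (no interest yet): B = $5,065.00 − 6·$460.00 = $2,305.00.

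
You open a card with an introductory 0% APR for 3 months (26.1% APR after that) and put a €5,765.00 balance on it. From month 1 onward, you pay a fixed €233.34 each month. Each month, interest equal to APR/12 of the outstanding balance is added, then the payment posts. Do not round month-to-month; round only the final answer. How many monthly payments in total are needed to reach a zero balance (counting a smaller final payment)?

33 payments

Promo months 1–3 at r₀ = 0%/12 = 0; months 4+ at r₁ = 26.1%/12 = 0.02175.
After month 3 (no interest yet): B = €5,765.00 − 3·€233.34 = €5,064.98.
Then at r₁ with €233.34/mo: n₂ = −ln(1 − r₁·B/P)/ln(1+r₁) ≈ 29.69 → 30 more payments.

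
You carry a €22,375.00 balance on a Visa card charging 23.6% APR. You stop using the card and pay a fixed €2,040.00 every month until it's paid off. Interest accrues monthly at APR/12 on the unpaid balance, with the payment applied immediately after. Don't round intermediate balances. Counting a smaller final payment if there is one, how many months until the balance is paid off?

Monthly rate r = 23.6%/12 = 1.96667% = 0.0196667.
Recurrence: B ← B·(1+r) − €2,040.00.
Month 1: interest €440.04; balance after payment €20,775.04.
Month 2: interest €408.58; balance after payment €19,143.62.
Closed form: n = −ln(1 − rB₀/P)/ln(1+r) = −ln(0.78429)/ln(1.01967) ≈ 12.476, so the balance reaches zero during payment 13.

13 months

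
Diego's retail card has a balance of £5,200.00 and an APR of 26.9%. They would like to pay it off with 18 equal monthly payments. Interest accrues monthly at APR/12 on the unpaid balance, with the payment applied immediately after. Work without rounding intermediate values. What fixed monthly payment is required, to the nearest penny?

Monthly rate r = 26.9%/12 = 2.24167% = 0.0224167.
Level-payment amortization: P = B₀·r / (1 − (1+r)^(−n)) = 5200.00·0.0224167 / (1 − 1.02242^(−18)).
Denominator 1 − (1+r)^(−18) = 0.32903876.
P = 116.567 / 0.32903876 ≈ 354.26.

£354.26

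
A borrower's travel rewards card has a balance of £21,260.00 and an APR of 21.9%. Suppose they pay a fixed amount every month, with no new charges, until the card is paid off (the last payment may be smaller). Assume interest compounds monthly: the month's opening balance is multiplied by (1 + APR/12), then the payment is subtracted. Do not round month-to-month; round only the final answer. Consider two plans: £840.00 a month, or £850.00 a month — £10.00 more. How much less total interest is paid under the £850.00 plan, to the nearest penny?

£129.49

Monthly rate r = 21.9%/12 = 1.825% = 0.01825.
At £840.00/mo: n = ⌈−ln(1 − rB₀/P)/ln(1+r)⌉ = 35 payments (last £224.55); total interest = total paid − £21,260.00 = £7,524.55.
At £850.00/mo: 34 payments (last £605.06); total interest £7,395.06.
Interest saved = £7,524.55 − £7,395.06 = £129.49.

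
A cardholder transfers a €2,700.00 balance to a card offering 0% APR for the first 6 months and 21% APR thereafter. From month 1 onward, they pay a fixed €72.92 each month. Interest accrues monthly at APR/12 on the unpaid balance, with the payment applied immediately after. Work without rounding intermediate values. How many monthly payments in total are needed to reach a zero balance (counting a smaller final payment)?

Promo months 1–6 at r₀ = 0%/12 = 0; months 7+ at r₁ = 21%/12 = 0.0175.
After month 6 (no interest yet): B = €2,700.00 − 6·€72.92 = €2,262.48.
Then at r₁ with €72.92/mo: n₂ = −ln(1 − r₁·B/P)/ln(1+r₁) ≈ 45.13 → 46 more payments.

52 months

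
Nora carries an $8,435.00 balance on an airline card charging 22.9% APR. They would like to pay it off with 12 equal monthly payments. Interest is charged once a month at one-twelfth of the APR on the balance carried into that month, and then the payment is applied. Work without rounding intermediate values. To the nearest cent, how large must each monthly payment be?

Monthly rate r = 22.9%/12 = 1.90833% = 0.0190833.
Level-payment amortization: P = B₀·r / (1 − (1+r)^(−n)) = 8435.00·0.0190833 / (1 − 1.01908^(−12)).
Denominator 1 − (1+r)^(−12) = 0.202953585.
P = 160.968 / 0.202953585 ≈ 793.13.

$793.13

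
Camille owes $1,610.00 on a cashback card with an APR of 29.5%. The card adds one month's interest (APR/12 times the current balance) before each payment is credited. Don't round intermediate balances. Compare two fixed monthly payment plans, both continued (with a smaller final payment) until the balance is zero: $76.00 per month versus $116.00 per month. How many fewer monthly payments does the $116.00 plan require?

13 fewer payments

Monthly rate r = 29.5%/12 = 2.45833% = 0.0245833.
At $76.00/mo: n = ⌈−ln(1 − rB₀/P)/ln(1+r)⌉ = 31 payments (last $22.13); total interest = total paid − $1,610.00 = $692.13.
At $116.00/mo: 18 payments (last $21.57); total interest $383.57.
Payments saved = 31 − 18 = 13.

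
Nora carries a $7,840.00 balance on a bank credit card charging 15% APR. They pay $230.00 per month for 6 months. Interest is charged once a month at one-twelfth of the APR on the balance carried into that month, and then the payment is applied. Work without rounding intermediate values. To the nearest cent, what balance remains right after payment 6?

Monthly rate r = 15%/12 = 1.25% = 0.0125.
Each month: B ← B·(1+r) − $230.00.
Month 1: interest $98.00; balance after payment $7,708.00.
Month 2: interest $96.35; balance after payment $7,574.35.
Month 3: interest $94.68; balance after payment $7,439.03.
Month 4: interest $92.99; balance after payment $7,302.02.
Month 5: interest $91.28; balance after payment $7,163.29.
Month 6: interest $89.54; balance after payment $7,022.83.

$7,022.83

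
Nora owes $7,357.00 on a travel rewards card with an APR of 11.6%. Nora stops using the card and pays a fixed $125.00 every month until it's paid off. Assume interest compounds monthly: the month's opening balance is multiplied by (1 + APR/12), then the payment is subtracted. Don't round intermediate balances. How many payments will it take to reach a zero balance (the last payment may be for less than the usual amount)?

88 payments

Monthly rate r = 11.6%/12 = 0.966667% = 0.00966667.
Recurrence: B ← B·(1+r) − $125.00.
Month 1: interest $71.12; balance after payment $7,303.12.
Month 2: interest $70.60; balance after payment $7,248.71.
Closed form: n = −ln(1 − rB₀/P)/ln(1+r) = −ln(0.43106)/ln(1.00967) ≈ 87.473, so the balance reaches zero during payment 88.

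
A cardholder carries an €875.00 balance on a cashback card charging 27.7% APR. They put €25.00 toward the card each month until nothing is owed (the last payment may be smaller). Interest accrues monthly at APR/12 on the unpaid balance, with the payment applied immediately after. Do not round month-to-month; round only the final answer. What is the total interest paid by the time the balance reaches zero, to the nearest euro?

Monthly rate r = 27.7%/12 = 2.30833% = 0.0230833.
Payoff takes n = ⌈−ln(1 − rB₀/P)/ln(1+r)⌉ = ⌈72.294⌉ = 73 payments; the last is €7.42.
Total paid = 72·€25.00 + €7.42 = €1,807.42.
Total interest = total paid − principal = €1,807.42 − €875.00 = €932.42.

€932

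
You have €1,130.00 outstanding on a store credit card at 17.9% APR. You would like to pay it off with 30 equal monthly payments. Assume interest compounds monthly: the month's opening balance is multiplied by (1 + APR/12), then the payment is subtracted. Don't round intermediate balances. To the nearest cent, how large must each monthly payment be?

€47.00

Monthly rate r = 17.9%/12 = 1.49167% = 0.0149167.
Level-payment amortization: P = B₀·r / (1 − (1+r)^(−n)) = 1130.00·0.0149167 / (1 − 1.01492^(−30)).
Denominator 1 − (1+r)^(−30) = 0.358659794.
P = 16.8558 / 0.358659794 ≈ 47.00.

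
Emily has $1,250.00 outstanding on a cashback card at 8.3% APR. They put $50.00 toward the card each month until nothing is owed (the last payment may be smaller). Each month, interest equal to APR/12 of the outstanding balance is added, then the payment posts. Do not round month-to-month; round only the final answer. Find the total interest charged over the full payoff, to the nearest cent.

Monthly rate r = 8.3%/12 = 0.691667% = 0.00691667.
Payoff takes n = ⌈−ln(1 − rB₀/P)/ln(1+r)⌉ = ⌈27.543⌉ = 28 payments; the last is $27.19.
Total paid = 27·$50.00 + $27.19 = $1,377.19.
Total interest = total paid − principal = $1,377.19 − $1,250.00 = $127.19.

$127.19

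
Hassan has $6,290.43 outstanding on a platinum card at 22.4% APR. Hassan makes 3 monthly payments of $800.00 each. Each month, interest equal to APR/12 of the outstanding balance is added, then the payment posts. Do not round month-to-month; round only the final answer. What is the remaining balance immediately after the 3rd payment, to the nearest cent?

Monthly rate r = 22.4%/12 = 1.86667% = 0.0186667.
Each month: B ← B·(1+r) − $800.00.
Month 1: interest $117.42; balance after payment $5,607.85.
Month 2: interest $104.68; balance after payment $4,912.53.
Month 3: interest $91.70; balance after payment $4,204.23.

$4,204.23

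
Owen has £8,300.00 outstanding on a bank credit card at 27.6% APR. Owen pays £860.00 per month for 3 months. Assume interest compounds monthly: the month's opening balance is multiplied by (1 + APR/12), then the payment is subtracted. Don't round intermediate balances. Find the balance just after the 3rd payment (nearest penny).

Monthly rate r = 27.6%/12 = 2.3% = 0.023.
Each month: B ← B·(1+r) − £860.00.
Month 1: interest £190.90; balance after payment £7,630.90.
Month 2: interest £175.51; balance after payment £6,946.41.
Month 3: interest £159.77; balance after payment £6,246.18.

£6,246.18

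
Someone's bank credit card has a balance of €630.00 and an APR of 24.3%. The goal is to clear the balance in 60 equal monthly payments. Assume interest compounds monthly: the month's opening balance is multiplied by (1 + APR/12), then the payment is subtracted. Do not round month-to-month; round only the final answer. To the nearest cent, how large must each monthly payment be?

€18.23

Monthly rate r = 24.3%/12 = 2.025% = 0.02025.
Level-payment amortization: P = B₀·r / (1 − (1+r)^(−n)) = 630.00·0.02025 / (1 − 1.02025^(−60)).
Denominator 1 − (1+r)^(−60) = 0.699666489.
P = 12.7575 / 0.699666489 ≈ 18.23.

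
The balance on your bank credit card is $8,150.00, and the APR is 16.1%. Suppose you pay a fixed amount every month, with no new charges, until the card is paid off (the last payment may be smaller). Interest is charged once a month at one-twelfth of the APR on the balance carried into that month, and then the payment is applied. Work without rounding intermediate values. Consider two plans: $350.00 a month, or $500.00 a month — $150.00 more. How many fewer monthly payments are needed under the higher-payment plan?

10 fewer payments

Monthly rate r = 16.1%/12 = 1.34167% = 0.0134167.
At $350.00/mo: n = ⌈−ln(1 − rB₀/P)/ln(1+r)⌉ = 29 payments (last $37.07); total interest = total paid − $8,150.00 = $1,687.07.
At $500.00/mo: 19 payments (last $259.36); total interest $1,109.36.
Payments saved = 29 − 19 = 10.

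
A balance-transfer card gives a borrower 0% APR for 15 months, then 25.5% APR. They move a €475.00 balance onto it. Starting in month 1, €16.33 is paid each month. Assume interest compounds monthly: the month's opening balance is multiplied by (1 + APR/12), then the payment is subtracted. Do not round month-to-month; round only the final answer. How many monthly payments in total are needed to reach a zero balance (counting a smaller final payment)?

32 payments

Promo months 1–15 at r₀ = 0%/12 = 0; months 16+ at r₁ = 25.5%/12 = 0.02125.
After month 15 (no interest yet): B = €475.00 − 15·€16.33 = €230.05.
Then at r₁ with €16.33/mo: n₂ = −ln(1 − r₁·B/P)/ln(1+r₁) ≈ 16.92 → 17 more payments.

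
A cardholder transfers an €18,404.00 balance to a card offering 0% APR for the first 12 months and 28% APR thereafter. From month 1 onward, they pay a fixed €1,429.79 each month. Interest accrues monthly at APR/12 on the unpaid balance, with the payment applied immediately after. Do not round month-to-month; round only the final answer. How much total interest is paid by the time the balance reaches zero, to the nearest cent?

€29.09

Promo months 1–12 at r₀ = 0%/12 = 0; months 13+ at r₁ = 28%/12 = 0.0233333.
After month 12 (no interest yet): B = €18,404.00 − 12·€1,429.79 = €1,246.52.
Then at r₁ with €1,429.79/mo: n₂ = −ln(1 − r₁·B/P)/ln(1+r₁) ≈ 0.89 → 1 more payments.
Total paid = 12·€1,429.79 + €1,275.61 = €18,433.09; interest = €18,433.09 − €18,404.00 = €29.09.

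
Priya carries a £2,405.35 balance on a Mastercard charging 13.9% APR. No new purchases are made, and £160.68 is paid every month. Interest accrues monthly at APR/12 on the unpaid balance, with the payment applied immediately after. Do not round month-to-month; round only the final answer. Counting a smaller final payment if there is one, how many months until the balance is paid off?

Monthly rate r = 13.9%/12 = 1.15833% = 0.0115833.
Recurrence: B ← B·(1+r) − £160.68.
Month 1: interest £27.86; balance after payment £2,272.53.
Month 2: interest £26.32; balance after payment £2,138.18.
Closed form: n = −ln(1 − rB₀/P)/ln(1+r) = −ln(0.8266)/ln(1.01158) ≈ 16.535, so the balance reaches zero during payment 17.

17 months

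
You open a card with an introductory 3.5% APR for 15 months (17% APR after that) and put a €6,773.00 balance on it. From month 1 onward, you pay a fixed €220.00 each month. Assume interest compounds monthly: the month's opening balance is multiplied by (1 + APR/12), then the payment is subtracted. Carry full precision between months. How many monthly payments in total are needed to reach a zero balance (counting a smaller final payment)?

35 months

Promo months 1–15 at r₀ = 3.5%/12 = 0.00291667; months 16+ at r₁ = 17%/12 = 0.0141667.
After month 15: iterate B ← B·(1+r₀) − €220.00 for 15 months → €3,707.21.
Then at r₁ with €220.00/mo: n₂ = −ln(1 − r₁·B/P)/ln(1+r₁) ≈ 19.39 → 20 more payments.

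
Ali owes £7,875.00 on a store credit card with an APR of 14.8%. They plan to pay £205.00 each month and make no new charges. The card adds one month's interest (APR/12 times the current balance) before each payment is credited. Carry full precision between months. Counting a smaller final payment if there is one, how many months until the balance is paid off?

53 months

Monthly rate r = 14.8%/12 = 1.23333% = 0.0123333.
Recurrence: B ← B·(1+r) − £205.00.
Month 1: interest £97.12; balance after payment £7,767.12.
Month 2: interest £95.79; balance after payment £7,657.92.
Closed form: n = −ln(1 − rB₀/P)/ln(1+r) = −ln(0.52622)/ln(1.01233) ≈ 52.377, so the balance reaches zero during payment 53.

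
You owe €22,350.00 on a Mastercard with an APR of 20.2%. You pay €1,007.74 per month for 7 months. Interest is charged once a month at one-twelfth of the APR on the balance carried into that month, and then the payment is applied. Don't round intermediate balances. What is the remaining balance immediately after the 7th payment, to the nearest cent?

Monthly rate r = 20.2%/12 = 1.68333% = 0.0168333.
Each month: B ← B·(1+r) − €1,007.74.
Month 1: interest €376.22; balance after payment €21,718.48.
Month 2: interest €365.59; balance after payment €21,076.34.
Month 3: interest €354.79; balance after payment €20,423.38.
Month 4: interest €343.79; balance after payment €19,759.44.
Month 5: interest €332.62; balance after payment €19,084.32.
Month 6: interest €321.25; balance after payment €18,397.83.
Month 7: interest €309.70; balance after payment €17,699.78.

€17,699.78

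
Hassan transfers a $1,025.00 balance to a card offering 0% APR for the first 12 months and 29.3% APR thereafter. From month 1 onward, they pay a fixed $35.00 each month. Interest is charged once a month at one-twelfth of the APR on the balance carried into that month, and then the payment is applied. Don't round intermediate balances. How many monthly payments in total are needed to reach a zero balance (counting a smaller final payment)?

35 months

Promo months 1–12 at r₀ = 0%/12 = 0; months 13+ at r₁ = 29.3%/12 = 0.0244167.
After month 12 (no interest yet): B = $1,025.00 − 12·$35.00 = $605.00.
Then at r₁ with $35.00/mo: n₂ = −ln(1 − r₁·B/P)/ln(1+r₁) ≈ 22.73 → 23 more payments.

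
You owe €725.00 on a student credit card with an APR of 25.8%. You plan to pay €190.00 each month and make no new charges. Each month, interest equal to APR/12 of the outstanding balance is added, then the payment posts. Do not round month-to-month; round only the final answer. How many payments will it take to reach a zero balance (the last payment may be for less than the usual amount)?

5 months

Monthly rate r = 25.8%/12 = 2.15% = 0.0215.
Recurrence: B ← B·(1+r) − €190.00.
Month 1: interest €15.59; balance after payment €550.59.
Month 2: interest €11.84; balance after payment €372.43.
Month 3: interest €8.01; balance after payment €190.43.
Month 4: interest €4.09; balance after payment €4.53.
Month 5: interest €0.10; balance after payment €0.00.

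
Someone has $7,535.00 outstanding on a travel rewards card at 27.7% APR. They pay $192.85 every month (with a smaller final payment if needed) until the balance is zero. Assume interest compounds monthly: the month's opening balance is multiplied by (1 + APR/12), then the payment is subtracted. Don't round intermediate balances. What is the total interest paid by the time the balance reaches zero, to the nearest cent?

$12,086.36

Monthly rate r = 27.7%/12 = 2.30833% = 0.0230833.
Payoff takes n = ⌈−ln(1 − rB₀/P)/ln(1+r)⌉ = ⌈101.742⌉ = 102 payments; the last is $143.51.
Total paid = 101·$192.85 + $143.51 = $19,621.36.
Total interest = total paid − principal = $19,621.36 − $7,535.00 = $12,086.36.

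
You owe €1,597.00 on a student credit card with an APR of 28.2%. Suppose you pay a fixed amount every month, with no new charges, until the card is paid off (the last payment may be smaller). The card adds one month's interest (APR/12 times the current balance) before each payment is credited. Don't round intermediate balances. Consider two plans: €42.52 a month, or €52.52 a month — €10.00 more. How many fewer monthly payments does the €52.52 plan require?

39 fewer payments

Monthly rate r = 28.2%/12 = 2.35% = 0.0235.
At €42.52/mo: n = ⌈−ln(1 − rB₀/P)/ln(1+r)⌉ = 93 payments (last €10.07); total interest = total paid − €1,597.00 = €2,324.91.
At €52.52/mo: 54 payments (last €51.31); total interest €1,237.87.
Payments saved = 93 − 54 = 39.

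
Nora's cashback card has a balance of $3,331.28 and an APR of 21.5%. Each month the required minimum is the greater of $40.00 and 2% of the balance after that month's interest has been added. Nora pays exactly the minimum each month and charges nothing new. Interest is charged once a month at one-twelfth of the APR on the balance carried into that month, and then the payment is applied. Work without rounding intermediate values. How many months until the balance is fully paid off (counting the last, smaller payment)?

Monthly rate r = 21.5%/12 = 1.79167% = 0.0179167.
While 2% of the post-interest balance exceeds $40.00, each month B ← (B·(1+r))·(1 − 0.02), i.e. B shrinks by the factor (1+r)·0.98 = 0.99756.
This holds for months 1–216. Entering month 217 the balance is $1,964.65; 2% of the post-interest balance is now below $40.00, so the flat $40.00 minimum applies from here.
From month 217 a fixed $40.00 at rate r clears $1,964.65 in 120 more payments. Total: 216 + 120 = 336 months.

336 months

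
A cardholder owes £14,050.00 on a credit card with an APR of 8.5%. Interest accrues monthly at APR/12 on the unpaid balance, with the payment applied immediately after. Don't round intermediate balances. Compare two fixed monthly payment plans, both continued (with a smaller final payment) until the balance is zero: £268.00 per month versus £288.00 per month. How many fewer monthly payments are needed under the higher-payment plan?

5 fewer payments

Monthly rate r = 8.5%/12 = 0.708333% = 0.00708333.
At £268.00/mo: n = ⌈−ln(1 − rB₀/P)/ln(1+r)⌉ = 66 payments (last £204.49); total interest = total paid − £14,050.00 = £3,574.49.
At £288.00/mo: 61 payments (last £19.29); total interest £3,249.29.
Payments saved = 66 − 61 = 5.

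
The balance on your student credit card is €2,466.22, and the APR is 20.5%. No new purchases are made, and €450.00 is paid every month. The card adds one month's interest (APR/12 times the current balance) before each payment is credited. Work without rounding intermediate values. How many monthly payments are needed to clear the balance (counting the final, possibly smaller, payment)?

6 months

Monthly rate r = 20.5%/12 = 1.70833% = 0.0170833.
Recurrence: B ← B·(1+r) − €450.00.
Month 1: interest €42.13; balance after payment €2,058.35.
Month 2: interest €35.16; balance after payment €1,643.51.
Month 3: interest €28.08; balance after payment €1,221.59.
Month 4: interest €20.87; balance after payment €792.46.
Month 5: interest €13.54; balance after payment €356.00.
Month 6: interest €6.08; balance after payment €0.00.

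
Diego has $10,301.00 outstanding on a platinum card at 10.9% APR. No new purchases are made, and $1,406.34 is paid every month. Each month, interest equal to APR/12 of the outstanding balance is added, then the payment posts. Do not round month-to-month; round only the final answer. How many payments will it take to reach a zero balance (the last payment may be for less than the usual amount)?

Monthly rate r = 10.9%/12 = 0.908333% = 0.00908333.
Recurrence: B ← B·(1+r) − $1,406.34.
Month 1: interest $93.57; balance after payment $8,988.23.
Month 2: interest $81.64; balance after payment $7,663.53.
Closed form: n = −ln(1 − rB₀/P)/ln(1+r) = −ln(0.93347)/ln(1.00908) ≈ 7.614, so the balance reaches zero during payment 8.

8 payments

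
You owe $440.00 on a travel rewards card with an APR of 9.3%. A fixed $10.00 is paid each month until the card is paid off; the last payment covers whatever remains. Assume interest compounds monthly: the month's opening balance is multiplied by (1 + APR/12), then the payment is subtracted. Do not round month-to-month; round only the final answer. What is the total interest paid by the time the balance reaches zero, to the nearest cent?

Monthly rate r = 9.3%/12 = 0.775% = 0.00775.
Payoff takes n = ⌈−ln(1 − rB₀/P)/ln(1+r)⌉ = ⌈54.019⌉ = 55 payments; the last is $0.19.
Total paid = 54·$10.00 + $0.19 = $540.19.
Total interest = total paid − principal = $540.19 − $440.00 = $100.19.

$100.19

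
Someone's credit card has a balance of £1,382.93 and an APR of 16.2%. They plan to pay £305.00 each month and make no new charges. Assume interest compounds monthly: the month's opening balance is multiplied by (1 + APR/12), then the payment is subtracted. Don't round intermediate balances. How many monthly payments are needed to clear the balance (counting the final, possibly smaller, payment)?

Monthly rate r = 16.2%/12 = 1.35% = 0.0135.
Recurrence: B ← B·(1+r) − £305.00.
Month 1: interest £18.67; balance after payment £1,096.60.
Month 2: interest £14.80; balance after payment £806.40.
Month 3: interest £10.89; balance after payment £512.29.
Month 4: interest £6.92; balance after payment £214.21.
Month 5: interest £2.89; balance after payment £0.00.

5 months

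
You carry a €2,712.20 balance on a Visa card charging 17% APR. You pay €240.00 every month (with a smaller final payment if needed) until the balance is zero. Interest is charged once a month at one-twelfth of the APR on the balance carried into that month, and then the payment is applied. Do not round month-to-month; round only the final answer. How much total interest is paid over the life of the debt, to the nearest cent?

€264.76

Monthly rate r = 17%/12 = 1.41667% = 0.0141667.
Payoff takes n = ⌈−ln(1 − rB₀/P)/ln(1+r)⌉ = ⌈12.402⌉ = 13 payments; the last is €96.96.
Total paid = 12·€240.00 + €96.96 = €2,976.96.
Total interest = total paid − principal = €2,976.96 − €2,712.20 = €264.76.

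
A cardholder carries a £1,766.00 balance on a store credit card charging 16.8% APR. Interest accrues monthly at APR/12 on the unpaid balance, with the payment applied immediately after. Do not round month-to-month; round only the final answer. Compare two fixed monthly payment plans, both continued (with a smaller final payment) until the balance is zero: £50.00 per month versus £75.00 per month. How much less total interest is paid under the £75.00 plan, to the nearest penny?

Monthly rate r = 16.8%/12 = 1.4% = 0.014.
At £50.00/mo: n = ⌈−ln(1 − rB₀/P)/ln(1+r)⌉ = 50 payments (last £3.35); total interest = total paid − £1,766.00 = £687.35.
At £75.00/mo: 29 payments (last £57.70); total interest £391.70.
Interest saved = £687.35 − £391.70 = £295.65.

£295.65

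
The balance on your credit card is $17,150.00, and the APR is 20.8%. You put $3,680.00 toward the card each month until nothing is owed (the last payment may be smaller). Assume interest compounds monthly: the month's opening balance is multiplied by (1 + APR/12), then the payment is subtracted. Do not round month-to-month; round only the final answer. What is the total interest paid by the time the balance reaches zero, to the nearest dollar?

$890

Monthly rate r = 20.8%/12 = 1.73333% = 0.0173333.
Payoff takes n = ⌈−ln(1 − rB₀/P)/ln(1+r)⌉ = ⌈4.901⌉ = 5 payments; the last is $3,319.74.
Total paid = 4·$3,680.00 + $3,319.74 = $18,039.74.
Total interest = total paid − principal = $18,039.74 − $17,150.00 = $889.74.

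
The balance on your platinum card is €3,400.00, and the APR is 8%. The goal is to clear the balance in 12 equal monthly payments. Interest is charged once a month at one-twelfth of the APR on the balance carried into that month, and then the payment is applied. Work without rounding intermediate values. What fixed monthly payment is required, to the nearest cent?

€295.76

Monthly rate r = 8%/12 = 0.666667% = 0.00666667.
Level-payment amortization: P = B₀·r / (1 − (1+r)^(−n)) = 3400.00·0.00666667 / (1 − 1.00667^(−12)).
Denominator 1 − (1+r)^(−12) = 0.0766385453.
P = 22.6667 / 0.0766385453 ≈ 295.76.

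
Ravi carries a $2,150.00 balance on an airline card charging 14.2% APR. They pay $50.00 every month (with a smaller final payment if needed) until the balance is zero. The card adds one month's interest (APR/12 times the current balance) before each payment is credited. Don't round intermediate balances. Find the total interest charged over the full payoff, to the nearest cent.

$871.92

Monthly rate r = 14.2%/12 = 1.18333% = 0.0118333.
Payoff takes n = ⌈−ln(1 − rB₀/P)/ln(1+r)⌉ = ⌈60.437⌉ = 61 payments; the last is $21.92.
Total paid = 60·$50.00 + $21.92 = $3,021.92.
Total interest = total paid − principal = $3,021.92 − $2,150.00 = $871.92.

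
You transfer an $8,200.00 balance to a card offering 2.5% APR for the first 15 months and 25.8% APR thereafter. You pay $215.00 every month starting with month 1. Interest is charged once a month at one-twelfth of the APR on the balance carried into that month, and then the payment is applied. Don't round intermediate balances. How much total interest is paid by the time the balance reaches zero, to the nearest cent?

Promo months 1–15 at r₀ = 2.5%/12 = 0.00208333; months 16+ at r₁ = 25.8%/12 = 0.0215.
After month 15: iterate B ← B·(1+r₀) − $215.00 for 15 months → $5,187.56.
Then at r₁ with $215.00/mo: n₂ = −ln(1 − r₁·B/P)/ln(1+r₁) ≈ 34.38 → 35 more payments.
Total paid = 49·$215.00 + $82.70 = $10,617.70; interest = $10,617.70 − $8,200.00 = $2,417.70.

$2,417.70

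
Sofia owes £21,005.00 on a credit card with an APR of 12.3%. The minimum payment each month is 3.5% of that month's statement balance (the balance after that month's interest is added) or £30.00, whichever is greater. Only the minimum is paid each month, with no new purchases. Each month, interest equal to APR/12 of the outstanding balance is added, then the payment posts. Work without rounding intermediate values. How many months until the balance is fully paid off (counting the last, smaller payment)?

Monthly rate r = 12.3%/12 = 1.025% = 0.01025.
While 3.5% of the post-interest balance exceeds £30.00, each month B ← (B·(1+r))·(1 − 0.035), i.e. B shrinks by the factor (1+r)·0.965 = 0.97489.
This holds for months 1–127. Entering month 128 the balance is £831.30; 3.5% of the post-interest balance is now below £30.00, so the flat £30.00 minimum applies from here.
From month 128 a fixed £30.00 at rate r clears £831.30 in 33 more payments. Total: 127 + 33 = 160 months.

160 months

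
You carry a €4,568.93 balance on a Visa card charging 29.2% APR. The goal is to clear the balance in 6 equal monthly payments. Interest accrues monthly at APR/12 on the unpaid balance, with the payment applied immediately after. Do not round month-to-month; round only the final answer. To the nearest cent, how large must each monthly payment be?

€827.64

Monthly rate r = 29.2%/12 = 2.43333% = 0.0243333.
Level-payment amortization: P = B₀·r / (1 − (1+r)^(−n)) = 4568.93·0.0243333 / (1 − 1.02433^(−6)).
Denominator 1 − (1+r)^(−6) = 0.134330399.
P = 111.177 / 0.134330399 ≈ 827.64.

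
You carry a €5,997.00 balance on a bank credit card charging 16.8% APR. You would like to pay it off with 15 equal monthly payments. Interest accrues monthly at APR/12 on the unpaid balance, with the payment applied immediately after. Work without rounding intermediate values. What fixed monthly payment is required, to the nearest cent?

€446.03

Monthly rate r = 16.8%/12 = 1.4% = 0.014.
Level-payment amortization: P = B₀·r / (1 − (1+r)^(−n)) = 5997.00·0.014 / (1 − 1.014^(−15)).
Denominator 1 − (1+r)^(−15) = 0.188234341.
P = 83.958 / 0.188234341 ≈ 446.03.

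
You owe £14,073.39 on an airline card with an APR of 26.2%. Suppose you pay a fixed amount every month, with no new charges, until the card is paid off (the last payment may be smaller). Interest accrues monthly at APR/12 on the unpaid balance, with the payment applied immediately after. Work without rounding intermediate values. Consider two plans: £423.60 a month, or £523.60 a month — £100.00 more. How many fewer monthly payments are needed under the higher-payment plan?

19 fewer payments

Monthly rate r = 26.2%/12 = 2.18333% = 0.0218333.
At £423.60/mo: n = ⌈−ln(1 − rB₀/P)/ln(1+r)⌉ = 60 payments (last £354.53); total interest = total paid − £14,073.39 = £11,273.54.
At £523.60/mo: 41 payments (last £484.82); total interest £7,355.43.
Payments saved = 60 − 41 = 19.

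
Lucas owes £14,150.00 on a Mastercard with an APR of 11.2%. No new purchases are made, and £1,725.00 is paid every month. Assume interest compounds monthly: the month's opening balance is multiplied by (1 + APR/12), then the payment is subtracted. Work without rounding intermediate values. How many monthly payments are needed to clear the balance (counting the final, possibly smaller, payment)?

9 months

Monthly rate r = 11.2%/12 = 0.933333% = 0.00933333.
Recurrence: B ← B·(1+r) − £1,725.00.
Month 1: interest £132.07; balance after payment £12,557.07.
Month 2: interest £117.20; balance after payment £10,949.27.
Closed form: n = −ln(1 − rB₀/P)/ln(1+r) = −ln(0.92344)/ln(1.00933) ≈ 8.574, so the balance reaches zero during payment 9.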